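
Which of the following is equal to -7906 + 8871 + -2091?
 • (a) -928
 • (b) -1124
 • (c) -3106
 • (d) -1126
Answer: d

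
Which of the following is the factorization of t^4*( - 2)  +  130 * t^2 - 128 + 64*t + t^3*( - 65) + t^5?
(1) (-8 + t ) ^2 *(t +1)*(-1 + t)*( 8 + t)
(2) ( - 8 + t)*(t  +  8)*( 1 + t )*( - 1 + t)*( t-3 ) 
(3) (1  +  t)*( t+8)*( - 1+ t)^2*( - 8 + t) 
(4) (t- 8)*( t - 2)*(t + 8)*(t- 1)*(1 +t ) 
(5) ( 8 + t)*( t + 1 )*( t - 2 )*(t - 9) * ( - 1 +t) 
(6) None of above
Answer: 4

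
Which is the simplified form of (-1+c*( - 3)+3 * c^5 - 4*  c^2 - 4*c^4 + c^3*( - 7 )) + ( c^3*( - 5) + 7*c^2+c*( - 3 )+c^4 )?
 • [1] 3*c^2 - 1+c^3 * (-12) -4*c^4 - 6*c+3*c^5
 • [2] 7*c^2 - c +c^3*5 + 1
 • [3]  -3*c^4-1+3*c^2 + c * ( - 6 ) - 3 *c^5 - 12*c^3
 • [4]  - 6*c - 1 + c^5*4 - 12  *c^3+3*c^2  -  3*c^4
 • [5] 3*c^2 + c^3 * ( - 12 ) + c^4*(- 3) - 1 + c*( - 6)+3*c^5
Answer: 5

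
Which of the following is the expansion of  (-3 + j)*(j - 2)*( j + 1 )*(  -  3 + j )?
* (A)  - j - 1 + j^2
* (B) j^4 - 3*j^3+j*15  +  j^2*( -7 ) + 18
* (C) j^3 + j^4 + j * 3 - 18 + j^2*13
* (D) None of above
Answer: D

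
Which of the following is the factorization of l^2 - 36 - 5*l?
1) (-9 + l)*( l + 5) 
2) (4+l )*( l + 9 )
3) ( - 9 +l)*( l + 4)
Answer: 3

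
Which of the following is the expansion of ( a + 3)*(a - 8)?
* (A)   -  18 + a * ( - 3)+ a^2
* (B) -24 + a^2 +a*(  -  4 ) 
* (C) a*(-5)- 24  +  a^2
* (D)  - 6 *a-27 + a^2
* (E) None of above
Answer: C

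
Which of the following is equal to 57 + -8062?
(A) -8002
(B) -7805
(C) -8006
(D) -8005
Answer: D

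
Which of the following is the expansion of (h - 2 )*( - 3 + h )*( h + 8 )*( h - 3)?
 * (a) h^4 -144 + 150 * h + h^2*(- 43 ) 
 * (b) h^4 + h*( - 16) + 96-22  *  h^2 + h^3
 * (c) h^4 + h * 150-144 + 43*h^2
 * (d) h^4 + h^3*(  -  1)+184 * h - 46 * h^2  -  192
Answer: a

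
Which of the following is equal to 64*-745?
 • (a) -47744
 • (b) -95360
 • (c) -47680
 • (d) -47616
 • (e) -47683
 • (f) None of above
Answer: c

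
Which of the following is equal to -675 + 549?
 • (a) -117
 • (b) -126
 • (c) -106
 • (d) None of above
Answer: b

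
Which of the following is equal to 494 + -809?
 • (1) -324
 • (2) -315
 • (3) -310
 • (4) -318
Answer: 2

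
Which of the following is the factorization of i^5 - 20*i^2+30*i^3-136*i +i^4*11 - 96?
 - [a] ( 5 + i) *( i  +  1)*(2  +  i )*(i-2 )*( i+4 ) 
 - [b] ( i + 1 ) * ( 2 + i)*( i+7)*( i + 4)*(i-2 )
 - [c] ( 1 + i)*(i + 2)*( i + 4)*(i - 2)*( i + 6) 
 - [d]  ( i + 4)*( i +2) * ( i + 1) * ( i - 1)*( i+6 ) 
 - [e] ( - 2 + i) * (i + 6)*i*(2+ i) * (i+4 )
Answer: c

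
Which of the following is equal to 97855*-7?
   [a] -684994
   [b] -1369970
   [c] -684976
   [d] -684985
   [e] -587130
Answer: d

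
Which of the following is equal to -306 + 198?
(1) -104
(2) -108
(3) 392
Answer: 2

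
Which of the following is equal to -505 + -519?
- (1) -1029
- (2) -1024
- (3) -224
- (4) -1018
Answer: 2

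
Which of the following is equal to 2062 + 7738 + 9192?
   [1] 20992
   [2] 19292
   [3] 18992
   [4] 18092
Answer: 3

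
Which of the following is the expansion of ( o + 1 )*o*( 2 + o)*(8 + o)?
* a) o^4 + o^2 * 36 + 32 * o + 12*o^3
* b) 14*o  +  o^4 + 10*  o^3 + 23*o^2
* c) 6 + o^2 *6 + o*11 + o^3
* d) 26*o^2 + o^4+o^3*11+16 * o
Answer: d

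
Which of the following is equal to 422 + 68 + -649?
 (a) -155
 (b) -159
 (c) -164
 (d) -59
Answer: b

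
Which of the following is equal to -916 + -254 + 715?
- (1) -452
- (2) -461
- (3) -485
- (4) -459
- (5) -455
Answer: 5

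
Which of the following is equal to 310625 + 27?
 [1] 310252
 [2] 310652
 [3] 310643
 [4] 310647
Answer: 2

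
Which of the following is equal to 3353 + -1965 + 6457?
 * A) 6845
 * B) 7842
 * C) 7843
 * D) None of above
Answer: D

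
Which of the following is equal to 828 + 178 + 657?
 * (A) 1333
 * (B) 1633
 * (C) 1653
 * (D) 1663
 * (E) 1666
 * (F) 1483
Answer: D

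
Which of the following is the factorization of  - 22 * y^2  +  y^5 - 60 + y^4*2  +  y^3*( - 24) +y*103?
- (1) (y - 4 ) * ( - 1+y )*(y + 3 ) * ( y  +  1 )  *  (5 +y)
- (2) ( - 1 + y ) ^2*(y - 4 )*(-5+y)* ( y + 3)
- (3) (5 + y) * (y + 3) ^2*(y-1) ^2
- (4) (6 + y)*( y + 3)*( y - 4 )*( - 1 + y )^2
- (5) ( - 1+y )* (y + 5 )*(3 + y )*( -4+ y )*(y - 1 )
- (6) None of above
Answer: 5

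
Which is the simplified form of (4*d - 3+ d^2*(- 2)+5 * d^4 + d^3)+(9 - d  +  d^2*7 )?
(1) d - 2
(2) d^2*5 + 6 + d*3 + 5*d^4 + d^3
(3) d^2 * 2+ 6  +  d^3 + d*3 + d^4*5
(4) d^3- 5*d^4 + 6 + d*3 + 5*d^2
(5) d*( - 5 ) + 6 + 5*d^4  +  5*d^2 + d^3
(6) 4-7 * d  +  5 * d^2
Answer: 2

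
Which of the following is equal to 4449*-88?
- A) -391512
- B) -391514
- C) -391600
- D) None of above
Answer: A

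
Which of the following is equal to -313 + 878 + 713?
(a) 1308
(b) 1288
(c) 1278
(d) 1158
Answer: c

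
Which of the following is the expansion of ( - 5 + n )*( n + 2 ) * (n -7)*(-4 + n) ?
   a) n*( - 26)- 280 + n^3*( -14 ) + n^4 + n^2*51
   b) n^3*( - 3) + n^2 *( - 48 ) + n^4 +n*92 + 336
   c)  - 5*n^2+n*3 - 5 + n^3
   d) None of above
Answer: d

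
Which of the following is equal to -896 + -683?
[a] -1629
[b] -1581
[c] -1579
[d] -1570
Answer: c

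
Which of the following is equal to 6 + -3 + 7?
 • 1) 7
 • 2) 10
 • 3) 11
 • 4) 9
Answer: 2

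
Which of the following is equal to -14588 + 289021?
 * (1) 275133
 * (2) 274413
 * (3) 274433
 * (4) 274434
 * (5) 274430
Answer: 3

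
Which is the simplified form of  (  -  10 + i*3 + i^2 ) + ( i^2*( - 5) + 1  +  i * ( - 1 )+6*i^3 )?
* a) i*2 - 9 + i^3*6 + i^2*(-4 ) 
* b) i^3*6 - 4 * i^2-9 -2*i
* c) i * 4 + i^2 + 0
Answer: a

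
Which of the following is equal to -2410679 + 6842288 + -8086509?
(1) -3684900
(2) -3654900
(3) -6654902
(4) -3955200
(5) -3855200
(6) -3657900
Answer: 2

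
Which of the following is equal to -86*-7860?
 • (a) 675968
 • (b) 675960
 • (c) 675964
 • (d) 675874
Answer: b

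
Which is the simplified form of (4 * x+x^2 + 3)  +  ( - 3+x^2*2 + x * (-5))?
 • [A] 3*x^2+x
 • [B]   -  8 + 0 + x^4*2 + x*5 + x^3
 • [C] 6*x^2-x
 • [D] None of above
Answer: D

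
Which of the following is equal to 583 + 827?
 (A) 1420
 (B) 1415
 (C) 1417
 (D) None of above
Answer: D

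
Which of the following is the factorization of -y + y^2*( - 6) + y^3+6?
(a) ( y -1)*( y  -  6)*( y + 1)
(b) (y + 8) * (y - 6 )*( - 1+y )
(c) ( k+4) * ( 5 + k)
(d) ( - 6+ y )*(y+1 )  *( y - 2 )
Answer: a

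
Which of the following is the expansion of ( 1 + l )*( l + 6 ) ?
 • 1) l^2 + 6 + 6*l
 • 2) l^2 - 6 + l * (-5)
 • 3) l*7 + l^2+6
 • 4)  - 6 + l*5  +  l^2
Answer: 3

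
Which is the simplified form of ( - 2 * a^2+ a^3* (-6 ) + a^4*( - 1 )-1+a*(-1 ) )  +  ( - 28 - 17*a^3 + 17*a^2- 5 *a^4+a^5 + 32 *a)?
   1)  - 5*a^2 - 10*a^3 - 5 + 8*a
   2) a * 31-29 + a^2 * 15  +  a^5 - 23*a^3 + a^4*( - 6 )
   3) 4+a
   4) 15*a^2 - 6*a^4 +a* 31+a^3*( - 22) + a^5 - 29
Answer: 2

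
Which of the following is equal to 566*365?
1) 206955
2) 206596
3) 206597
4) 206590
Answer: 4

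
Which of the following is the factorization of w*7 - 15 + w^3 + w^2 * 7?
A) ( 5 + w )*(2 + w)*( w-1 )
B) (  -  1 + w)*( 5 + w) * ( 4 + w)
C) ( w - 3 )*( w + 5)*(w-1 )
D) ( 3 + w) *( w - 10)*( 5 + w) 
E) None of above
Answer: E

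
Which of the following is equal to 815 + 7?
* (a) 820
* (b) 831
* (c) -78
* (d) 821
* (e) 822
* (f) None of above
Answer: e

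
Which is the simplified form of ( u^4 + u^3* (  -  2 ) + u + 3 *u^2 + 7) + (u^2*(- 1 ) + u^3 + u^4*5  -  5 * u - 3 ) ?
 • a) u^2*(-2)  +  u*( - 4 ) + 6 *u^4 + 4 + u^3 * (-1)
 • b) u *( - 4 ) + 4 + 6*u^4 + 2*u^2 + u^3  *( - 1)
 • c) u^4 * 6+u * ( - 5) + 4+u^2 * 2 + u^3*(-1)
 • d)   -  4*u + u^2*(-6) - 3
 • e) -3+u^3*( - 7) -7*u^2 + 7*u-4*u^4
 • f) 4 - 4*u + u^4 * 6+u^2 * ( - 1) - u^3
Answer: b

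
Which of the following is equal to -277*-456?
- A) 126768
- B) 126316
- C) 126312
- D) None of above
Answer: C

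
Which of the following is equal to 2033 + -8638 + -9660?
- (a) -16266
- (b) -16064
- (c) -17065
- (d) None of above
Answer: d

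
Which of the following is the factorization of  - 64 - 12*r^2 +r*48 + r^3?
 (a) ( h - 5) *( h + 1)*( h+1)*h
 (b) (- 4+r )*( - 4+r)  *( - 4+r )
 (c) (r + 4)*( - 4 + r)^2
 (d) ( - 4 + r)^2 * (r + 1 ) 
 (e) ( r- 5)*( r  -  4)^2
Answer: b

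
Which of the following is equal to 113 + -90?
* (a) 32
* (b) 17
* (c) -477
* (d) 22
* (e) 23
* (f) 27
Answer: e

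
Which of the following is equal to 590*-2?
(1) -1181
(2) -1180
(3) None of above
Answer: 2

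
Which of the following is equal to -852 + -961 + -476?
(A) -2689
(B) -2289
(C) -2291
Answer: B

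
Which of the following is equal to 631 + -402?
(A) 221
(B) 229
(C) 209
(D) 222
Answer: B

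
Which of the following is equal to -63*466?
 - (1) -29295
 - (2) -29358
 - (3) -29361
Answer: 2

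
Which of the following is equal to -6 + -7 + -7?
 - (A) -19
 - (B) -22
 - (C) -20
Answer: C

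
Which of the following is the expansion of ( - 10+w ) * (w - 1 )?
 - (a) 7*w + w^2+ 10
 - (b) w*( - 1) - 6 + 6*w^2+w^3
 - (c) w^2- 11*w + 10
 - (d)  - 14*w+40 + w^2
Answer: c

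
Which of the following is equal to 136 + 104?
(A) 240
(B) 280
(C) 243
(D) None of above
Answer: A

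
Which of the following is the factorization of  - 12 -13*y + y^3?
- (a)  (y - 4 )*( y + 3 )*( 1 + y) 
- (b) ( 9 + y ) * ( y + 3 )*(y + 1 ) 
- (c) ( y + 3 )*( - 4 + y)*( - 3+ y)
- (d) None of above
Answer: a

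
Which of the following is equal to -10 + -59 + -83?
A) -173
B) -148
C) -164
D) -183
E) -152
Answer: E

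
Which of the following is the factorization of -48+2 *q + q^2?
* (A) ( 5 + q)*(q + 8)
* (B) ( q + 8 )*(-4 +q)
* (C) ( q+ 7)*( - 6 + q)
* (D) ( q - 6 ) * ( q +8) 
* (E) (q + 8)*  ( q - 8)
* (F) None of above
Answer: D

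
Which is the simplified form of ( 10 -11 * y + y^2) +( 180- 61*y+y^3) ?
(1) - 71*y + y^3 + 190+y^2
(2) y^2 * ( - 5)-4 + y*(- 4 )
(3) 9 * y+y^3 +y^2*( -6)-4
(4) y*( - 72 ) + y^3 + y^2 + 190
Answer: 4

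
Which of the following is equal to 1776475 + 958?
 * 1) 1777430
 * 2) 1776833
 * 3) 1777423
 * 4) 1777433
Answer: 4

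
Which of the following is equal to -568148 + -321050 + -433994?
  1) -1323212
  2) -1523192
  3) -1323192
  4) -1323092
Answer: 3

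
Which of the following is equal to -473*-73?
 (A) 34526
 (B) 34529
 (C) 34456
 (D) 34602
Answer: B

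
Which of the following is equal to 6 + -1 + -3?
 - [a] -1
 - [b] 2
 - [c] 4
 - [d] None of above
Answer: b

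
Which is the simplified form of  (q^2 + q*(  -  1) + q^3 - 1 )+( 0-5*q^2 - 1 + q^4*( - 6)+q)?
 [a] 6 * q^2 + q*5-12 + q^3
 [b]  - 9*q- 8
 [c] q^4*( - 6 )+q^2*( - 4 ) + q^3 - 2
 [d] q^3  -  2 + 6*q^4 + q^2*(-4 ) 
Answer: c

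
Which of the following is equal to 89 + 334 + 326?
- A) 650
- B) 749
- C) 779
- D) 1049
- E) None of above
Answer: B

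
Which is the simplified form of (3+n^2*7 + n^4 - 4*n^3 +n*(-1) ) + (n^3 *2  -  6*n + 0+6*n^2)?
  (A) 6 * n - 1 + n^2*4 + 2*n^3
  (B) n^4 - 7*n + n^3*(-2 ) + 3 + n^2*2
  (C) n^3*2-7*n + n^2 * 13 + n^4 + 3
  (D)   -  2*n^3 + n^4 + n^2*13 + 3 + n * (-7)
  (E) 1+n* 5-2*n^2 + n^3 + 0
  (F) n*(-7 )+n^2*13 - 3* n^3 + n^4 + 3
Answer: D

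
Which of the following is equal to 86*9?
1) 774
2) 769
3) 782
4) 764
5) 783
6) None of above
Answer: 1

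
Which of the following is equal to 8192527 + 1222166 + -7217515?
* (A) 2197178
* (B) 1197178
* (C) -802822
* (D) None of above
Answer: A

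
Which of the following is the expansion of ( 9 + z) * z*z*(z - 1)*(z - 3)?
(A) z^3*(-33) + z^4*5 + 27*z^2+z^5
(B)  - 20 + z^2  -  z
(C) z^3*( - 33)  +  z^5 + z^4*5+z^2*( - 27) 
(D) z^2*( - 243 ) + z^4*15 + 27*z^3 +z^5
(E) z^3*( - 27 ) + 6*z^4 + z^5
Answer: A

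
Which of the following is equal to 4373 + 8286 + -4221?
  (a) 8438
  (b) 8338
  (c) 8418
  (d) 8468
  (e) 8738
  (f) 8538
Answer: a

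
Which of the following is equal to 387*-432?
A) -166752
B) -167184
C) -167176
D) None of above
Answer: B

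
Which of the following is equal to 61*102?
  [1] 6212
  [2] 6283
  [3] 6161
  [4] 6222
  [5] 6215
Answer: 4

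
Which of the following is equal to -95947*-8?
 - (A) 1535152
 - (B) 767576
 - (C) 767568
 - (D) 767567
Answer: B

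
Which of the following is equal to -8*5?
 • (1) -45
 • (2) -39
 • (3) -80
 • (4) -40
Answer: 4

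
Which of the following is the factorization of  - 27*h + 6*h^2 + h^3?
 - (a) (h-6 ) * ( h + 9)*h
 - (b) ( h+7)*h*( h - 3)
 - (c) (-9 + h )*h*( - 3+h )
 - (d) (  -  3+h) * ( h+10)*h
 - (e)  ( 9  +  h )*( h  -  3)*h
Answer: e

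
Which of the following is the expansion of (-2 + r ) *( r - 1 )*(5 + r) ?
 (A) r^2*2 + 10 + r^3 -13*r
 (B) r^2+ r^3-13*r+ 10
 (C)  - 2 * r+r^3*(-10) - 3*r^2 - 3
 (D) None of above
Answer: A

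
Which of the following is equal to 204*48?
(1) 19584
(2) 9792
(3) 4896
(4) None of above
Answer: 2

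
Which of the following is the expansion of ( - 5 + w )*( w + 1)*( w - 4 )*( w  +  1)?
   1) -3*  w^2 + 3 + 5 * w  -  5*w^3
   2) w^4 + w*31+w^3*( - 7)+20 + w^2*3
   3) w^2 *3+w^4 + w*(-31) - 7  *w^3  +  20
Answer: 2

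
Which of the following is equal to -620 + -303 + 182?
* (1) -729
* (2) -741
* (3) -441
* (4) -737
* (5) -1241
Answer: 2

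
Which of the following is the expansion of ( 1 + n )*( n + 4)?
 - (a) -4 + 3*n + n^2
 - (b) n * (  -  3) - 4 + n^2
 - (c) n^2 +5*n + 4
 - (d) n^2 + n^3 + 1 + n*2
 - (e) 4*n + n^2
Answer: c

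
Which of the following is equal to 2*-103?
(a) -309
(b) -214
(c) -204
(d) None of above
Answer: d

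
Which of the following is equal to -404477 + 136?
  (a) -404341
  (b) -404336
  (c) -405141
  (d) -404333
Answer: a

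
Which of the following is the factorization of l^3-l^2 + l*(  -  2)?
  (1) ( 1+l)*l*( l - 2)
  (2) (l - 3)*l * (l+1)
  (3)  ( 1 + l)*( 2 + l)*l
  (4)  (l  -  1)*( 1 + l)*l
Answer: 1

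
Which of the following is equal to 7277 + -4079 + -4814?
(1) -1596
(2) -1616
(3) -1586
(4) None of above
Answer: 2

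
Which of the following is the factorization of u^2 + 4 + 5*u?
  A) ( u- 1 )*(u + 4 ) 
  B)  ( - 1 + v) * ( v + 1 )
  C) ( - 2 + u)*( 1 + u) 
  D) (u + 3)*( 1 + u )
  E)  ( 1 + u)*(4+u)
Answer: E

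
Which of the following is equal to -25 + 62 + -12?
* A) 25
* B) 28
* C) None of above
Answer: A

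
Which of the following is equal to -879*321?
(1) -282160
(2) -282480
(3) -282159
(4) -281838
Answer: 3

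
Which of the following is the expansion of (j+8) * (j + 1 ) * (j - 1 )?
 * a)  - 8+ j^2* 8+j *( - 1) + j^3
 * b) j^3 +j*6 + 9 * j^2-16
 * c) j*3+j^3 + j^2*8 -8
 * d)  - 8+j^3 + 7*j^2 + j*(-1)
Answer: a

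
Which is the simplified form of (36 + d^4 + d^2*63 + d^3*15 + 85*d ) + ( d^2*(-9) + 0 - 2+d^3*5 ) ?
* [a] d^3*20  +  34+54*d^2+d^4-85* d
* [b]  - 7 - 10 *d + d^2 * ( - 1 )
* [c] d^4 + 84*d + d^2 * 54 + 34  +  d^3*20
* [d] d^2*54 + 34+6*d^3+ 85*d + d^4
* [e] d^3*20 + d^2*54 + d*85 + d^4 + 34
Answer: e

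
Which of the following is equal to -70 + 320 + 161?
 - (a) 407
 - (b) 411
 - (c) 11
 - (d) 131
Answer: b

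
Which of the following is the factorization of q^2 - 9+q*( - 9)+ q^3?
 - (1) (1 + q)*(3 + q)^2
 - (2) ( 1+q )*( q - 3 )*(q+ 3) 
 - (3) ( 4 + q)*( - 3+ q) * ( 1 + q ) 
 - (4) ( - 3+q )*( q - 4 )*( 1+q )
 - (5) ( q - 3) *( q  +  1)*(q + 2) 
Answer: 2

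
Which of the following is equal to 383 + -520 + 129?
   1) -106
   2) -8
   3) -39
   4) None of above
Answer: 2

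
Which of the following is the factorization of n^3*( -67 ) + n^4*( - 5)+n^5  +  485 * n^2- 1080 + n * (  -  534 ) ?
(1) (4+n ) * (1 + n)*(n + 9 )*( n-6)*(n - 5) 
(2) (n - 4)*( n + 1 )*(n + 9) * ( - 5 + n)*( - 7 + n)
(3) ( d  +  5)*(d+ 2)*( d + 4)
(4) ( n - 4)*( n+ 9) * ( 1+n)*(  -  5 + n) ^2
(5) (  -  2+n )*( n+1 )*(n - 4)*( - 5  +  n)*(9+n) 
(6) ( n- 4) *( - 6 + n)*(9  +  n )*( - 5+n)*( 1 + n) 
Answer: 6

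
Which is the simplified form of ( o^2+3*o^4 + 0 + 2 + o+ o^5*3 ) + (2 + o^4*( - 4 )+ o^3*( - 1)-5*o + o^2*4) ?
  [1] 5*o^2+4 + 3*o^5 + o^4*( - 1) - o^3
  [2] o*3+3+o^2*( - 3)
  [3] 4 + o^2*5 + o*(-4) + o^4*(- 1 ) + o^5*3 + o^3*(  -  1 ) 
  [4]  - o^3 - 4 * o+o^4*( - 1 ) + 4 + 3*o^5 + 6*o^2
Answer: 3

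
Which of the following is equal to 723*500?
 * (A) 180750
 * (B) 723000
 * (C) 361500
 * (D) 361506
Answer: C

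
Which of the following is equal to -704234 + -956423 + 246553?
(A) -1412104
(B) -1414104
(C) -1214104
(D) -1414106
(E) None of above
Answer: B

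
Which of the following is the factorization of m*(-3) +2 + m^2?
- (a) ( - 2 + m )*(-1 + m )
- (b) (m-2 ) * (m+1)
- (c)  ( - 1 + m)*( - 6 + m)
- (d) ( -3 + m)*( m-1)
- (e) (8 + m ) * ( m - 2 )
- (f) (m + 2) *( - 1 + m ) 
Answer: a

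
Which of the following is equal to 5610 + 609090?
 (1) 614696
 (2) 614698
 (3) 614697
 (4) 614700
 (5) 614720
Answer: 4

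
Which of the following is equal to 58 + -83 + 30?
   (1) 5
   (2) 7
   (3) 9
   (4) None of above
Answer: 1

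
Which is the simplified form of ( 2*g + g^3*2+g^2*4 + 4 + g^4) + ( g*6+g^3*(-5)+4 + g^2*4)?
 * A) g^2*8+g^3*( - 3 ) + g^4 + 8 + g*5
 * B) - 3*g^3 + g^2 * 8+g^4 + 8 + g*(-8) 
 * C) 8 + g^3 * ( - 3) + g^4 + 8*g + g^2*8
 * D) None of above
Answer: C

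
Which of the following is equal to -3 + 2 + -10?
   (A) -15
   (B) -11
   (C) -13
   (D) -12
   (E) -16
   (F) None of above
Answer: B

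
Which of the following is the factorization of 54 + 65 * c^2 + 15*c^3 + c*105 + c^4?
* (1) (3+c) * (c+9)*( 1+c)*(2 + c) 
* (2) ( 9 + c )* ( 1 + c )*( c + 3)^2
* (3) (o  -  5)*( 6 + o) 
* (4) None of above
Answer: 1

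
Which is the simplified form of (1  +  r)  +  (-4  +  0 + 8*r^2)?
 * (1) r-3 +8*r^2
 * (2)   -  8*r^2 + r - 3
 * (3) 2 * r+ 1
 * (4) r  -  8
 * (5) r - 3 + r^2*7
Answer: 1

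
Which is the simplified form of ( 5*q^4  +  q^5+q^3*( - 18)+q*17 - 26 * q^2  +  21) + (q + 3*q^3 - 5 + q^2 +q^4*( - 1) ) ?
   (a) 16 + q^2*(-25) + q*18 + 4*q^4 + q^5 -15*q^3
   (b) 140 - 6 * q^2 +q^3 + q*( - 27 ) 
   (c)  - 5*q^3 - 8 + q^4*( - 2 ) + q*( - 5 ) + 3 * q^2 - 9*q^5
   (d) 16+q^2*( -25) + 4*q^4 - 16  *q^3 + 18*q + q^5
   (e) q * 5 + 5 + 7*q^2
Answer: a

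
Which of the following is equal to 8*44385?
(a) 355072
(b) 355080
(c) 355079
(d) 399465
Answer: b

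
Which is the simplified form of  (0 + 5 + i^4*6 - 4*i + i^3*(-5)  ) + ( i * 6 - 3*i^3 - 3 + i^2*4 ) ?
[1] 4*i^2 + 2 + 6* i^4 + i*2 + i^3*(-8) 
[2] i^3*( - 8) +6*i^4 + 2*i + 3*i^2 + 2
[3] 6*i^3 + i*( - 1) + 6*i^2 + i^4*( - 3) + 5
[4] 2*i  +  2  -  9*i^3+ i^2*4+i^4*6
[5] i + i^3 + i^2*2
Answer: 1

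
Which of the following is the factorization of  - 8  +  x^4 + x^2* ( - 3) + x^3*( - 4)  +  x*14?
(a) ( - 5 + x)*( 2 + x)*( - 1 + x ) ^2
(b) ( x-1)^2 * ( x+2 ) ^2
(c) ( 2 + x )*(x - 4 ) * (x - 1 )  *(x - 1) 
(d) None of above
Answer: c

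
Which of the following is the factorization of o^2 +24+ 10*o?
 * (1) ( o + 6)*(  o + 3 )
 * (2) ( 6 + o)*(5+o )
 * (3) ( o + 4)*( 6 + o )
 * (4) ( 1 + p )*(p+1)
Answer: 3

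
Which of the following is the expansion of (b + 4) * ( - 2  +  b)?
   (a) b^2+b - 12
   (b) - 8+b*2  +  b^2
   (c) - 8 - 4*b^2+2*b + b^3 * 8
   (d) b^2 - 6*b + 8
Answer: b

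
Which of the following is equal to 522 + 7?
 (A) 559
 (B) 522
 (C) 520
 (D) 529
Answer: D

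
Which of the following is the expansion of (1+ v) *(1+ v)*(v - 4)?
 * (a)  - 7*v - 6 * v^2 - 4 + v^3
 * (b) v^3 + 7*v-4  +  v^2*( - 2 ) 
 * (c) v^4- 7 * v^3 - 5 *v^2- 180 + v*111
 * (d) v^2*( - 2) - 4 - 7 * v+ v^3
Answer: d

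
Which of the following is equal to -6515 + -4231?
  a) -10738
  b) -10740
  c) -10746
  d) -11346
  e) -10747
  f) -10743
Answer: c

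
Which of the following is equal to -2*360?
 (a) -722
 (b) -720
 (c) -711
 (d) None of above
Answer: b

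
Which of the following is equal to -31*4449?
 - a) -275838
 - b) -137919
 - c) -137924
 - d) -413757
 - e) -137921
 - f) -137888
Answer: b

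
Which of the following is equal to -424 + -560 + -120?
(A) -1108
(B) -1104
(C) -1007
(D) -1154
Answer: B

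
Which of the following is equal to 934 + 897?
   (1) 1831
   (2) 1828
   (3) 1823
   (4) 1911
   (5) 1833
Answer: 1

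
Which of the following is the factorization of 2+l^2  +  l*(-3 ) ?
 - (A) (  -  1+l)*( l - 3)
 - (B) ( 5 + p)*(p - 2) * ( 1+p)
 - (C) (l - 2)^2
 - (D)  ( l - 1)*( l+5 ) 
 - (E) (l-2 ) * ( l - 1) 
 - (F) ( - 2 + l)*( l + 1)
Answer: E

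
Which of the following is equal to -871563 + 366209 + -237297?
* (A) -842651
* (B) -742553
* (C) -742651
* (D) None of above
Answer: C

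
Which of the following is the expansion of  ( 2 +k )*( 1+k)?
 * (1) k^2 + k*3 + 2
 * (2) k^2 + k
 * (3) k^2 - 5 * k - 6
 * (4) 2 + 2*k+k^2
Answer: 1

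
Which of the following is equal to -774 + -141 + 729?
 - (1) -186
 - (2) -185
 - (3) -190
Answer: 1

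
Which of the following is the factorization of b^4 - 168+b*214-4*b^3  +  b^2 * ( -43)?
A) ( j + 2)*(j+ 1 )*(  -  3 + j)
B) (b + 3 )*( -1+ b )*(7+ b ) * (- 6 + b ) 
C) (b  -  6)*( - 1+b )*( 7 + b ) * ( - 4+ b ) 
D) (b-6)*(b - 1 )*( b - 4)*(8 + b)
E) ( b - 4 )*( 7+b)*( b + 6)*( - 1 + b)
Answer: C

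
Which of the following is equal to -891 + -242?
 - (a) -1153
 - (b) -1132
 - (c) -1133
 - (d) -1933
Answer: c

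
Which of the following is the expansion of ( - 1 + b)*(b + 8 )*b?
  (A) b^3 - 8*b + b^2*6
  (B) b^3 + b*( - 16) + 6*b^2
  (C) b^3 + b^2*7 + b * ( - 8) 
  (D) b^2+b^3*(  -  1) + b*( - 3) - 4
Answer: C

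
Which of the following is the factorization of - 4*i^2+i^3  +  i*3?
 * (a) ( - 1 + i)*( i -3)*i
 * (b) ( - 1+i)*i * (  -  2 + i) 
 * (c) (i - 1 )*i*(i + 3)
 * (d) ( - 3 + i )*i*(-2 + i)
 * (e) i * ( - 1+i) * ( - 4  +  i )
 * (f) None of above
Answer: a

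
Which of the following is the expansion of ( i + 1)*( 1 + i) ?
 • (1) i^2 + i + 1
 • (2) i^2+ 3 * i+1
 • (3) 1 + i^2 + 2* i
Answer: 3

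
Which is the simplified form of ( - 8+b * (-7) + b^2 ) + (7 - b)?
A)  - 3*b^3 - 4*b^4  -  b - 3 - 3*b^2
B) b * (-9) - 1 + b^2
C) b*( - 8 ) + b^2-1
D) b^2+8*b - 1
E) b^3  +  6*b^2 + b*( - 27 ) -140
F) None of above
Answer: C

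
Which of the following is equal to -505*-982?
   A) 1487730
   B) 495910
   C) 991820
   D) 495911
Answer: B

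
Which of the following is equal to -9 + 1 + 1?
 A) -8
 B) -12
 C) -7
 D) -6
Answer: C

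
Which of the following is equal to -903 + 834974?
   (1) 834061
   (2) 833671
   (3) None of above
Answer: 3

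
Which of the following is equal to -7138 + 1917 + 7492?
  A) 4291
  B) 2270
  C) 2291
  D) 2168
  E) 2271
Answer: E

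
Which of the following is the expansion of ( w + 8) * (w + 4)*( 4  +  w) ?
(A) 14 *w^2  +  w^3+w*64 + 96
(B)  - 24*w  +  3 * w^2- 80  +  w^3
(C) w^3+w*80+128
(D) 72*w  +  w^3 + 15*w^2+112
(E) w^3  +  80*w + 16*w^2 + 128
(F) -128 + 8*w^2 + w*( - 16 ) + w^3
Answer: E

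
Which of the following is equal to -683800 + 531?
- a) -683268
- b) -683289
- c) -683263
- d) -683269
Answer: d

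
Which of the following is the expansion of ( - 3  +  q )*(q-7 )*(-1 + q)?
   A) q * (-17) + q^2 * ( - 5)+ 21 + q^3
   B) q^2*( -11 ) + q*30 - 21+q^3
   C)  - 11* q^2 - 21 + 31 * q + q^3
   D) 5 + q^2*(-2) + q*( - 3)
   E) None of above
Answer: C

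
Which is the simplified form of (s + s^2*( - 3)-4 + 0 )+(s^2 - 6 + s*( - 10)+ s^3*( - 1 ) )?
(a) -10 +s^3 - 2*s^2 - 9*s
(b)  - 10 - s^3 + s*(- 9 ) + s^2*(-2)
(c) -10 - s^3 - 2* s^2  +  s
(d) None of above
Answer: b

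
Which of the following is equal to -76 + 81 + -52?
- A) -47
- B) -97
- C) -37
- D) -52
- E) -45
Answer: A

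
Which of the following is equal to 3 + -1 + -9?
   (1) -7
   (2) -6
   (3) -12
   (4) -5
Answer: 1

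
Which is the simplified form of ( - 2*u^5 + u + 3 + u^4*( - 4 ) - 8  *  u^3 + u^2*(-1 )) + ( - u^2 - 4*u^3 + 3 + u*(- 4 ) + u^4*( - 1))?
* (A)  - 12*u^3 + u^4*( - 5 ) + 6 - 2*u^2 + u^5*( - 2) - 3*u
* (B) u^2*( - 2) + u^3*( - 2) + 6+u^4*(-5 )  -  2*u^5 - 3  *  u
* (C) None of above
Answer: A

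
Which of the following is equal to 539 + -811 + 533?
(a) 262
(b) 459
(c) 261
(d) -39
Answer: c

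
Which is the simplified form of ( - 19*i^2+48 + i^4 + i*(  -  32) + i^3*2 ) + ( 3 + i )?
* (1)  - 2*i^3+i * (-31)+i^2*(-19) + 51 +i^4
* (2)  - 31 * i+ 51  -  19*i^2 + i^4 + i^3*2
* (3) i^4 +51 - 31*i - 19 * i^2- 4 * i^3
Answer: 2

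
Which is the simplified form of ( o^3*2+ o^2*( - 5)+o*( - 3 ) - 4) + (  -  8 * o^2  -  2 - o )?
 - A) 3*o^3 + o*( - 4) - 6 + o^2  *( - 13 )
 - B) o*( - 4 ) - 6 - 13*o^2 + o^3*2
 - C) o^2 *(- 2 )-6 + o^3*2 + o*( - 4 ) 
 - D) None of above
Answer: B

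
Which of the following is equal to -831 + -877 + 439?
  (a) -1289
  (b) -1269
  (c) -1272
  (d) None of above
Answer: b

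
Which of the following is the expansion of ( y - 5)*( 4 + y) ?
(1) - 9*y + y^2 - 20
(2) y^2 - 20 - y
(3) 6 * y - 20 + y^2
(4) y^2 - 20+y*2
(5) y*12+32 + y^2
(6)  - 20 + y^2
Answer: 2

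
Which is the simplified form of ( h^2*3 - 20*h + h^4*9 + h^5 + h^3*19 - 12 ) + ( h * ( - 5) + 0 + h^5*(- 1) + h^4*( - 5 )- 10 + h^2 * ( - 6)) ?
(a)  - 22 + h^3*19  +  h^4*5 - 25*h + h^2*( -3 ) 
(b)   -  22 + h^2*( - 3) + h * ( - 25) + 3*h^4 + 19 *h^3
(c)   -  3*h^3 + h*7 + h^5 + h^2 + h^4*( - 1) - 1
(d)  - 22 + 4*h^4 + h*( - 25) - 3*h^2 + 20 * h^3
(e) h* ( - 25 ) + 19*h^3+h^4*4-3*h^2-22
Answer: e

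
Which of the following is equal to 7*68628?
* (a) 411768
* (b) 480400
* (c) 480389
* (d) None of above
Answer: d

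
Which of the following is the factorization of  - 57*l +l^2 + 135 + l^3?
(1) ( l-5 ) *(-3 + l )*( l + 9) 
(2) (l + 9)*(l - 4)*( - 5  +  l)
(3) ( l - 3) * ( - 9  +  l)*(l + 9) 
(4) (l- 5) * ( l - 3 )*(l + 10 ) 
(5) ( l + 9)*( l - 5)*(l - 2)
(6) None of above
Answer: 1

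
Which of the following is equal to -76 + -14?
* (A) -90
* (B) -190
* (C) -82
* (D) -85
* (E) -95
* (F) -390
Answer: A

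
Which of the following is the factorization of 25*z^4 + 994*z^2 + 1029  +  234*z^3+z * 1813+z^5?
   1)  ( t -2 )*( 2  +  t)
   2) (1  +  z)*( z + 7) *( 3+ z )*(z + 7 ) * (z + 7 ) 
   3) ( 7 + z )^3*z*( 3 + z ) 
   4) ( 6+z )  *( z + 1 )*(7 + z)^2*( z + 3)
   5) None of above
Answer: 2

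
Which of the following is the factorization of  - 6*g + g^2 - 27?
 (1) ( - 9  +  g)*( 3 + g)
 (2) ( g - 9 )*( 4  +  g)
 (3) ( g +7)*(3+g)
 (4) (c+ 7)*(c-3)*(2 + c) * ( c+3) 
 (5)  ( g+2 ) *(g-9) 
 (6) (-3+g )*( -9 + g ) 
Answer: 1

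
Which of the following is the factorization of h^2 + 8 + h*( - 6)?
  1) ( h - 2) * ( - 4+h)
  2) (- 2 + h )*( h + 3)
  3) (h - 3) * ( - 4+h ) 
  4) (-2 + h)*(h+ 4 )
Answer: 1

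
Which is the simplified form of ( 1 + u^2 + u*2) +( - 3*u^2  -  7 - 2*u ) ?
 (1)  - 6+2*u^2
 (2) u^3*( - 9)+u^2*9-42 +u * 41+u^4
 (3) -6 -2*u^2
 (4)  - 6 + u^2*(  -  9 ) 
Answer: 3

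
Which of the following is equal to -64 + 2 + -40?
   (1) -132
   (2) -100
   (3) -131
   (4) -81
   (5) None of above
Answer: 5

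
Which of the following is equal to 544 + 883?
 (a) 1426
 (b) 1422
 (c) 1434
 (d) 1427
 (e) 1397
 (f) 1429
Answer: d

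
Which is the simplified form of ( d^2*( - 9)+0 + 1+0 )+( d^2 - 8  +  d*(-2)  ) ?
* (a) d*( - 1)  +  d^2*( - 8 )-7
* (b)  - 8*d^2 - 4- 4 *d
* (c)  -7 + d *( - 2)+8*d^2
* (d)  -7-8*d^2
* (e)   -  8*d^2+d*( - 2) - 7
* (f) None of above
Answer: e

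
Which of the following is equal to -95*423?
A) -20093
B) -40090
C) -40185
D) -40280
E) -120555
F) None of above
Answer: C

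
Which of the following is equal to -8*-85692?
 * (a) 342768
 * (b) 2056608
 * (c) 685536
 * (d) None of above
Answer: c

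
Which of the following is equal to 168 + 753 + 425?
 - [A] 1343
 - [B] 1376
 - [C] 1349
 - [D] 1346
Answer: D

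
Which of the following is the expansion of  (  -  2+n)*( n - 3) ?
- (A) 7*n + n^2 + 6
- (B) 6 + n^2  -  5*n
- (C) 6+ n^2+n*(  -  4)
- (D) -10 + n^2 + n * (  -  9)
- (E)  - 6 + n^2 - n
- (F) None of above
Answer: B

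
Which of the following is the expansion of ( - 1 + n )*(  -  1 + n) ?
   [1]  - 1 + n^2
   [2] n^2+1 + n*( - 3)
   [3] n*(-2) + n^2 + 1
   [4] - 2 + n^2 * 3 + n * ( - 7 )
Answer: 3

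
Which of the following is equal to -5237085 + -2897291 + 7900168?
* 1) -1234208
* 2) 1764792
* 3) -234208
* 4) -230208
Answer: 3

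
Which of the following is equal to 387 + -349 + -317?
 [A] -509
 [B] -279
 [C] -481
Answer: B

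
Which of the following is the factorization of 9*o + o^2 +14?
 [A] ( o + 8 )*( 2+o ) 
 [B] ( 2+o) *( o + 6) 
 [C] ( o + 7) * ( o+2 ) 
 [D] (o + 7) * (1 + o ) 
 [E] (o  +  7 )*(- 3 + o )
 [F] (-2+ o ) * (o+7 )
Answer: C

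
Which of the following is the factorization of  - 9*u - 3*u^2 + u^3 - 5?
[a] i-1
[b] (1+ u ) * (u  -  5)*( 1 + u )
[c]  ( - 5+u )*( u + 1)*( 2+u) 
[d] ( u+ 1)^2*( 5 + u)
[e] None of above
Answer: b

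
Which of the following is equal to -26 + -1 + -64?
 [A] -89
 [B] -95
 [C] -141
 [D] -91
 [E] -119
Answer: D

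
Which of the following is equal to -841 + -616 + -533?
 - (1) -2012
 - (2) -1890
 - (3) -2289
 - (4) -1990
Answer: 4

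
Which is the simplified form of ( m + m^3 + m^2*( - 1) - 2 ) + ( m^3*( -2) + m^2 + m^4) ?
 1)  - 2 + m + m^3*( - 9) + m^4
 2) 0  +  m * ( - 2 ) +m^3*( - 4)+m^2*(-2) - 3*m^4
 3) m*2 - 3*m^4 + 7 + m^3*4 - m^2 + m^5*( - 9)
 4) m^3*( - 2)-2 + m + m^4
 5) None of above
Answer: 5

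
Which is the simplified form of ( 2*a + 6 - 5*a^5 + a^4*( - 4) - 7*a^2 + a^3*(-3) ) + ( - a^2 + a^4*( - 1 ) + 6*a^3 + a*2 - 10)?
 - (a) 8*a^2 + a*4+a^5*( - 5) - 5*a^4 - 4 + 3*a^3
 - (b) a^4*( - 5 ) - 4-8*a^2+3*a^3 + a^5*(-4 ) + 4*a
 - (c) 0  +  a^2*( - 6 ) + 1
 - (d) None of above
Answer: d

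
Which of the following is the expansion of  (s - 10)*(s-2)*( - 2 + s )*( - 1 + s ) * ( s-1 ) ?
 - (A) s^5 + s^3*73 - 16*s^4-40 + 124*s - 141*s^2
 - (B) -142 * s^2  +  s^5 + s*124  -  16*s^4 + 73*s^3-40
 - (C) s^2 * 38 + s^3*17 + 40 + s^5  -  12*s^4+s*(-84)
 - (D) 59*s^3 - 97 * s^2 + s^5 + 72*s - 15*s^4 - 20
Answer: B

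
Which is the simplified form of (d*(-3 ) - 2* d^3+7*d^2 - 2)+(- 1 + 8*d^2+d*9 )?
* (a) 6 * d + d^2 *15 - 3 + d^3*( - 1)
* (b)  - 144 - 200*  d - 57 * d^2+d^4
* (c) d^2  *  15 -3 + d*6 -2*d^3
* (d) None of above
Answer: c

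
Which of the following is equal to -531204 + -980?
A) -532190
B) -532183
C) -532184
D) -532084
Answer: C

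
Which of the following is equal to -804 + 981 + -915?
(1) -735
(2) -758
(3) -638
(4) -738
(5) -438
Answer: 4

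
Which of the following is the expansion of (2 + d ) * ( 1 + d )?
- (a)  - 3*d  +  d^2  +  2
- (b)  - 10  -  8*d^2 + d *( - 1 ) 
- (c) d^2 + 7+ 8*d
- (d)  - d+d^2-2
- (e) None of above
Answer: e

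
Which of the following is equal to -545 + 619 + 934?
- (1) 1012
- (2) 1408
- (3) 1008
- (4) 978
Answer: 3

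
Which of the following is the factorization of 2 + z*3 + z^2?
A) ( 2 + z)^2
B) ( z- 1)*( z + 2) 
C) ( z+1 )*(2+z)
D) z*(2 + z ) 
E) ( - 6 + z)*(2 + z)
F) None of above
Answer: C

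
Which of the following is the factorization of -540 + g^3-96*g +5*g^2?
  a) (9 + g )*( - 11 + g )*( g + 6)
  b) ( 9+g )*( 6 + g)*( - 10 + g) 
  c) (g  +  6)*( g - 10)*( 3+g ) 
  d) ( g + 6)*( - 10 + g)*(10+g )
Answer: b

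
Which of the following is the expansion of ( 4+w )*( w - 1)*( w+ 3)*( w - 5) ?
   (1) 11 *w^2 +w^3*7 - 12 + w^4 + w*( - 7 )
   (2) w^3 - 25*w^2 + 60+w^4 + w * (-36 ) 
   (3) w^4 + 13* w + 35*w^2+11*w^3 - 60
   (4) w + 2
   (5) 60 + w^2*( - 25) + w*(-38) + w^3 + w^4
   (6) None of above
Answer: 6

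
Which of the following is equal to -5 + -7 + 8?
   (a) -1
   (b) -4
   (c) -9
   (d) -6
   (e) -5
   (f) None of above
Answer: b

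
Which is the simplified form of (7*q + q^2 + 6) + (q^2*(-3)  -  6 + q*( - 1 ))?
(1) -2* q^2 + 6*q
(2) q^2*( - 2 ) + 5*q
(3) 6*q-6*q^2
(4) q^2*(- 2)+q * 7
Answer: 1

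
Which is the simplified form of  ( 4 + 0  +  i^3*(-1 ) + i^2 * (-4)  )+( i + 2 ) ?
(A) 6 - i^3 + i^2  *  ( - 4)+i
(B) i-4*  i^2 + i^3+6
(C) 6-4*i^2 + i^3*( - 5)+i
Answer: A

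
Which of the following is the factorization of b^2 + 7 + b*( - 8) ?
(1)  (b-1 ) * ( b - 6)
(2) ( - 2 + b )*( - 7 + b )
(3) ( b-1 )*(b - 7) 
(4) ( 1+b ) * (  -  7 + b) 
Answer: 3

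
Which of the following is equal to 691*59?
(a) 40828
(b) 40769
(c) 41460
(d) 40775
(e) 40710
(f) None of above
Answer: b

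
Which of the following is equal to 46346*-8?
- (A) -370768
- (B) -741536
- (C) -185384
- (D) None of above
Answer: A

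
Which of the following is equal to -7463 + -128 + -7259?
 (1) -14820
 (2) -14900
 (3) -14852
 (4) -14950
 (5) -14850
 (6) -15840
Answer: 5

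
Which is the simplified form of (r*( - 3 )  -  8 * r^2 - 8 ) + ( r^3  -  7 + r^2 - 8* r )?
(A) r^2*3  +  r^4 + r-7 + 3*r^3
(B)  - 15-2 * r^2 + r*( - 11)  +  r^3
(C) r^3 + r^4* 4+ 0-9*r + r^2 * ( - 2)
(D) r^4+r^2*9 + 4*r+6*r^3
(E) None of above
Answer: E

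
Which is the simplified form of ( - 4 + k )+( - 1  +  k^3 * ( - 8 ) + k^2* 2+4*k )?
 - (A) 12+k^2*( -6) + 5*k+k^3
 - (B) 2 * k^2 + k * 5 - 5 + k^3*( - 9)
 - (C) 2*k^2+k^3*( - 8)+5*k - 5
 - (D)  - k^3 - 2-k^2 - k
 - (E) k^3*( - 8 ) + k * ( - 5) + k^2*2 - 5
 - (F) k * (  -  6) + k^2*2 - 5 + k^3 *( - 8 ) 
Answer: C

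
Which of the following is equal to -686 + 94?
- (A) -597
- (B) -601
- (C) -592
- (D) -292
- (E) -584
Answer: C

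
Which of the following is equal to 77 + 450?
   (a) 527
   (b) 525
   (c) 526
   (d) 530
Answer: a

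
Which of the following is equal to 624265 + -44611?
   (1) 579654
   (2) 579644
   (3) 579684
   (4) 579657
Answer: 1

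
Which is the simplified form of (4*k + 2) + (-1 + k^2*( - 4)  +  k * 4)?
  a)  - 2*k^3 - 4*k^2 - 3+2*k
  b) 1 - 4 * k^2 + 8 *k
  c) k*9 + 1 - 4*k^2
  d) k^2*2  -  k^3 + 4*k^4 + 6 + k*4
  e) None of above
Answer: b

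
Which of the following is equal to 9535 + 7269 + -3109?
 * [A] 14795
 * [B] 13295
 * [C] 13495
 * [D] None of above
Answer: D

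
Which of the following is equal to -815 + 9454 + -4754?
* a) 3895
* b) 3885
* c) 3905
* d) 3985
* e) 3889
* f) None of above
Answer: b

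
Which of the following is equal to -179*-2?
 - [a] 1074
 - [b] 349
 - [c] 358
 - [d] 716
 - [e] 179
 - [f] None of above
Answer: c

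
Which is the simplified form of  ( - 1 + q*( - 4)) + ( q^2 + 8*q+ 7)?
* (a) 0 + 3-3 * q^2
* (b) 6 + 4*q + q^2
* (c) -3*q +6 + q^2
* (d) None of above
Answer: b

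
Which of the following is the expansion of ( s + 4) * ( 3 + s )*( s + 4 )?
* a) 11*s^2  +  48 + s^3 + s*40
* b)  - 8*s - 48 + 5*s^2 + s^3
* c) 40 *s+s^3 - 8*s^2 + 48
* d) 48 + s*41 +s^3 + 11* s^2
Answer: a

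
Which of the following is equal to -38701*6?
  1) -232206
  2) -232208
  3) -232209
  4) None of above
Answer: 1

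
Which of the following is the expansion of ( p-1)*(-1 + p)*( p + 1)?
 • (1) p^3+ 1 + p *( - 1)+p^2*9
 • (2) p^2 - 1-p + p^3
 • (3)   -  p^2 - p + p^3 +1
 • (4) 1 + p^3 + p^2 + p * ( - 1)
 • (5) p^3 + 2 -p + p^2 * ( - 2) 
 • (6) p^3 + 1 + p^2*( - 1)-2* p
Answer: 3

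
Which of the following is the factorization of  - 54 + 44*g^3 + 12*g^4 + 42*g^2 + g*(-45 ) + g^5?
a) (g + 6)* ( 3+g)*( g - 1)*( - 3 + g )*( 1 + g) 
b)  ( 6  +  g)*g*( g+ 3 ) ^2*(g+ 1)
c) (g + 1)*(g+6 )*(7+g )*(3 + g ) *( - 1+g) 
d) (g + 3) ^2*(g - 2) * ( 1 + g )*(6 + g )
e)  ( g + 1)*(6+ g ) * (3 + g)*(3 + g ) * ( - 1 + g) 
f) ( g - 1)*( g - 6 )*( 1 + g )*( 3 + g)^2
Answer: e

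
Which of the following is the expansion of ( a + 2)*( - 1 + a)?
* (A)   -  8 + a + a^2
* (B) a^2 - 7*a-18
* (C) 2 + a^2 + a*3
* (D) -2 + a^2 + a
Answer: D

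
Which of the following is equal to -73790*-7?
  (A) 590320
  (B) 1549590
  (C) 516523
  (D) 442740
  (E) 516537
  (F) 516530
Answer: F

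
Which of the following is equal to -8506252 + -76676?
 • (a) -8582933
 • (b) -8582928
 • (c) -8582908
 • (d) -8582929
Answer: b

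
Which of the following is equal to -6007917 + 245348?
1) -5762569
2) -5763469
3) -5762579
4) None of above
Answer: 1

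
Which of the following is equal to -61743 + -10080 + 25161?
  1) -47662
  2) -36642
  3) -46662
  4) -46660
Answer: 3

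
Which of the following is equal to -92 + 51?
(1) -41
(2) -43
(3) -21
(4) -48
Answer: 1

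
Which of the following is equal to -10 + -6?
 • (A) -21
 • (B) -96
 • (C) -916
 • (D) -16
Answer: D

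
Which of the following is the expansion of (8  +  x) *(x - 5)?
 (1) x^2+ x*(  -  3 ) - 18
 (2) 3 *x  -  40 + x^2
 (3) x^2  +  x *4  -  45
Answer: 2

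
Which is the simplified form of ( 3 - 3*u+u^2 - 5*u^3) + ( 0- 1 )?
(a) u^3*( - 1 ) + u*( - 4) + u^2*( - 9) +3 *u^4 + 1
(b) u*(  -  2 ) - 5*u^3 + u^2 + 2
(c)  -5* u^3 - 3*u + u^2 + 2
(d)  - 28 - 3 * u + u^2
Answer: c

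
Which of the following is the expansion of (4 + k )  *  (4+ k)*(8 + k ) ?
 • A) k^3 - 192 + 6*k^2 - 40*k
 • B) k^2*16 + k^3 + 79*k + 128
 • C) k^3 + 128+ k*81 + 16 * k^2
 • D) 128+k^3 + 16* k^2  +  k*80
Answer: D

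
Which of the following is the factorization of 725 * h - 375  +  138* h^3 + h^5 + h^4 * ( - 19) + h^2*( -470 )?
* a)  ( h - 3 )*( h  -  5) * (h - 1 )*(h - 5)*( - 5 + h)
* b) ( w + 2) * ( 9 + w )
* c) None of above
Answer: a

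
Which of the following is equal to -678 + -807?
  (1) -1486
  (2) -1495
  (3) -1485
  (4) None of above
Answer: 3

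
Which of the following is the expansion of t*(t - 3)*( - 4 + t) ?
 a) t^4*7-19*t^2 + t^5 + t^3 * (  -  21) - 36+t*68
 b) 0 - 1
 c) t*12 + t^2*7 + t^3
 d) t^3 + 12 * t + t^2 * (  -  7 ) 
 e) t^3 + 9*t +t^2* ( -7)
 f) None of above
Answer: d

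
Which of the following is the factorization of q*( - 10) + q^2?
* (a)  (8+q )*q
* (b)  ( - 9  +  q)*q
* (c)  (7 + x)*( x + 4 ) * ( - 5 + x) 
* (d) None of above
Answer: d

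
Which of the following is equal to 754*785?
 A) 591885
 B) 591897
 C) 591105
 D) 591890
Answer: D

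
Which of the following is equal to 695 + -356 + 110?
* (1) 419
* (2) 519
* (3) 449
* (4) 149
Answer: 3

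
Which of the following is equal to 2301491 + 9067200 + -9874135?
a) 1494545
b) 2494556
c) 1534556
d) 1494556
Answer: d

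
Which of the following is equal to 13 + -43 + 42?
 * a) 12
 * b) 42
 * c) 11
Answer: a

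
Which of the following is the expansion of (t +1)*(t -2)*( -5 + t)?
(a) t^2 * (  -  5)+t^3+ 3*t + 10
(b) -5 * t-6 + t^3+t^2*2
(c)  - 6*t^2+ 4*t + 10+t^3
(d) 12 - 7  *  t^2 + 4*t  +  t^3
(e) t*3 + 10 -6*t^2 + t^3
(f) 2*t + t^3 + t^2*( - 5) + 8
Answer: e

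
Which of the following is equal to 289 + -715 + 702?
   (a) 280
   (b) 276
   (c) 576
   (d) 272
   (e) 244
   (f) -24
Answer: b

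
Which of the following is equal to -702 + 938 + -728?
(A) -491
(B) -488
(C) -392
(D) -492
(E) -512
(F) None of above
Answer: D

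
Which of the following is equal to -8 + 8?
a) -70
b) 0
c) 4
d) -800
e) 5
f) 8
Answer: b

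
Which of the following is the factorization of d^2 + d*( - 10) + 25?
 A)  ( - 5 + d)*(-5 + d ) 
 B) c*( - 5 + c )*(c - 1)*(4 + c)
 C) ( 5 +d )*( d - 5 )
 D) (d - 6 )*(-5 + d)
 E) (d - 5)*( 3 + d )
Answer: A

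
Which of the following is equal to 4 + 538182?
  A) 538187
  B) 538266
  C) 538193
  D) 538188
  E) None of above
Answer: E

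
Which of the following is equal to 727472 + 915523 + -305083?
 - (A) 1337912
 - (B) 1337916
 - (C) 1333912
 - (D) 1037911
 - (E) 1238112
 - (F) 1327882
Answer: A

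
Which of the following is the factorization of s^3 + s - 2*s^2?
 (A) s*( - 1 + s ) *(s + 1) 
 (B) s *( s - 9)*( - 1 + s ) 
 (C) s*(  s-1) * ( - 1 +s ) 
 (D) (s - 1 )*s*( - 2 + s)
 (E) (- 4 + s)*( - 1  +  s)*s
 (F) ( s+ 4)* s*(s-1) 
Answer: C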